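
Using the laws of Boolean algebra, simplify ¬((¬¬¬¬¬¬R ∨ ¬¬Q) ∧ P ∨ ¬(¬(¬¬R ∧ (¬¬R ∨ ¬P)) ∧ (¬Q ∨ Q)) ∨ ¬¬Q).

¬((¬¬¬¬¬¬R ∨ ¬¬Q) ∧ P ∨ ¬(¬(¬¬R ∧ (¬¬R ∨ ¬P)) ∧ (¬Q ∨ Q)) ∨ ¬¬Q)
= ¬((¬¬¬¬¬¬R ∨ ¬¬Q) ∧ P ∨ ¬(¬¬¬R ∧ (¬Q ∨ Q)) ∨ ¬¬Q)   [absorption]
= ¬((¬¬¬¬¬¬R ∨ ¬¬Q) ∧ P ∨ ¬¬¬¬R ∨ ¬¬Q)   [complement / identity]
= ¬((¬¬¬¬R ∨ ¬¬Q) ∧ P ∨ ¬¬¬¬R ∨ ¬¬Q)   [double negation]
= ¬(¬¬¬¬R ∨ ¬¬Q)   [absorption]
= ¬¬¬R ∧ ¬Q   [De Morgan]
= ¬R ∧ ¬Q   [double negation]

¬R ∧ ¬Q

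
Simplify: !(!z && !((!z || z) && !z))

true

!(!z && !((!z || z) && !z))
= z || (!z || z) && !z
= z || !z
= true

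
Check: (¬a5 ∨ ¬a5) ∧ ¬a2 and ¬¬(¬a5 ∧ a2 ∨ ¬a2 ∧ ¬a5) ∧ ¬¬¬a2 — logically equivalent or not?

Yes

E1: (¬a5 ∨ ¬a5) ∧ ¬a2
    = ¬a5 ∧ ¬a2
E2: ¬¬(¬a5 ∧ a2 ∨ ¬a2 ∧ ¬a5) ∧ ¬¬¬a2
    = ¬¬¬a5 ∧ ¬¬¬a2
    = ¬¬¬a5 ∧ ¬a2
    = ¬a5 ∧ ¬a2
Both reduce to ¬a5 ∧ ¬a2, so they are equivalent.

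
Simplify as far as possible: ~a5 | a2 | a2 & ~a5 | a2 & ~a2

~a5 | a2 | a2 & ~a5 | a2 & ~a2
= ~a5 | a2 | a2 & ~a5
= ~a5 | a2

~a5 | a2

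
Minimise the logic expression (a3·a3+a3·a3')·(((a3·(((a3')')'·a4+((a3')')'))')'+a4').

a3·a4'

(a3·a3+a3·a3')·(((a3·(((a3')')'·a4+((a3')')'))')'+a4')
= a3·(((a3·(((a3')')'·a4+((a3')')'))')'+a4')   (distribution)
= a3·(((a3·((a3')')')')'+a4')   (absorption)
= a3·(((a3·a3')')'+a4')   (double negation)
= a3·(a3·a3'+a4')   (double negation)
= a3·a4'   (complement / identity)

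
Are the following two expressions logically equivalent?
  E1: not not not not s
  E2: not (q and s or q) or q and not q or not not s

No

E1: not not not not s
    = not not s   — double negation
    = s   — double negation
E2: not (q and s or q) or q and not q or not not s
    = not (q and s or q) or q and not q or s   — double negation
    = not (q and s or q) or s   — complement / identity
    = not q or s   — absorption
These differ: at q=0, s=0, E1 = 0 but E2 = 1.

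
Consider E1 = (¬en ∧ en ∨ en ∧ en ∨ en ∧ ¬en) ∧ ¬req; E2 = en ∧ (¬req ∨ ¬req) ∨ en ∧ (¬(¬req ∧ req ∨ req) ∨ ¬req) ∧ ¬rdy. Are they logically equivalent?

E1: (¬en ∧ en ∨ en ∧ en ∨ en ∧ ¬en) ∧ ¬req
    = (en ∨ en ∧ ¬en) ∧ ¬req   [distribution]
    = en ∧ ¬req   [complement / identity]
E2: en ∧ (¬req ∨ ¬req) ∨ en ∧ (¬(¬req ∧ req ∨ req) ∨ ¬req) ∧ ¬rdy
    = en ∧ (¬req ∨ ¬req) ∨ en ∧ (¬req ∨ ¬req) ∧ ¬rdy   [complement / identity]
    = en ∧ (¬req ∨ ¬req)   [absorption]
    = en ∧ ¬req   [idempotence]
Both reduce to en ∧ ¬req, so they are equivalent.

Yes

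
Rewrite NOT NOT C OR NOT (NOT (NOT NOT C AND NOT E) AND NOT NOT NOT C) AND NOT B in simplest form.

C

NOT NOT C OR NOT (NOT (NOT NOT C AND NOT E) AND NOT NOT NOT C) AND NOT B
= NOT NOT C OR (NOT NOT C AND NOT E OR NOT NOT C) AND NOT B   [De Morgan]
= NOT NOT C OR NOT NOT C AND NOT B   [absorption]
= NOT NOT C   [absorption]
= C   [double negation]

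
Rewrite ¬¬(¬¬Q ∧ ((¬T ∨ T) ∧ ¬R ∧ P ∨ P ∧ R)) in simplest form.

¬¬(¬¬Q ∧ ((¬T ∨ T) ∧ ¬R ∧ P ∨ P ∧ R))
= ¬¬(¬¬Q ∧ (¬R ∧ P ∨ P ∧ R))   (complement / identity)
= ¬¬(Q ∧ (¬R ∧ P ∨ P ∧ R))   (double negation)
= Q ∧ (¬R ∧ P ∨ P ∧ R)   (double negation)
= Q ∧ P   (distribution)

Q ∧ P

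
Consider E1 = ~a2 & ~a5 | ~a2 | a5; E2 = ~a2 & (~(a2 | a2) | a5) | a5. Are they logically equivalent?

E1: ~a2 & ~a5 | ~a2 | a5
    = ~a2 | a5
E2: ~a2 & (~(a2 | a2) | a5) | a5
    = ~a2 & (~a2 | a5) | a5
    = ~a2 | a5
Both reduce to ~a2 | a5, so they are equivalent.

Yes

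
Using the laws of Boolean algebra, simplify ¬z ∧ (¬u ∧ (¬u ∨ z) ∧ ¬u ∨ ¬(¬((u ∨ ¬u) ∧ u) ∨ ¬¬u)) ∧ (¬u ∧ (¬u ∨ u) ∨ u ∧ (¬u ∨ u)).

¬z ∧ ¬u

¬z ∧ (¬u ∧ (¬u ∨ z) ∧ ¬u ∨ ¬(¬((u ∨ ¬u) ∧ u) ∨ ¬¬u)) ∧ (¬u ∧ (¬u ∨ u) ∨ u ∧ (¬u ∨ u))
= ¬z ∧ (¬u ∧ (¬u ∨ z) ∧ ¬u ∨ ¬(¬u ∨ ¬¬u)) ∧ (¬u ∧ (¬u ∨ u) ∨ u ∧ (¬u ∨ u))   — complement / identity
= ¬z ∧ (¬u ∧ (¬u ∨ z) ∧ ¬u ∨ ¬(¬u ∨ ¬¬u)) ∧ (¬u ∨ u)   — distribution
= ¬z ∧ (¬u ∧ (¬u ∨ z) ∧ ¬u ∨ u ∧ ¬u) ∧ (¬u ∨ u)   — De Morgan
= ¬z ∧ (¬u ∧ ¬u ∨ u ∧ ¬u) ∧ (¬u ∨ u)   — absorption
= ¬z ∧ ¬u ∧ (¬u ∨ u)   — distribution
= ¬z ∧ ¬u   — complement / identity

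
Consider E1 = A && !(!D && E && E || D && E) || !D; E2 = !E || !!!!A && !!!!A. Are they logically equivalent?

E1: A && !(!D && E && E || D && E) || !D
    = A && !(!D && E || D && E) || !D   (idempotence)
    = A && !E || !D   (distribution)
E2: !E || !!!!A && !!!!A
    = !E || !!!!A   (idempotence)
    = !E || !!A   (double negation)
    = !E || A   (double negation)
These differ: at A=0, D=1, E=0, E1 = 0 but E2 = 1.

No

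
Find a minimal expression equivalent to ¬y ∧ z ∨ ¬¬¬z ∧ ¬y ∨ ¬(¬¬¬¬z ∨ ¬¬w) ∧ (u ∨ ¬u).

¬y ∧ z ∨ ¬¬¬z ∧ ¬y ∨ ¬(¬¬¬¬z ∨ ¬¬w) ∧ (u ∨ ¬u)
= ¬y ∧ z ∨ ¬¬¬z ∧ ¬y ∨ ¬(¬¬¬¬z ∨ ¬¬w)   [complement / identity]
= ¬y ∧ z ∨ ¬¬¬z ∧ ¬y ∨ ¬¬¬z ∧ ¬w   [De Morgan]
= ¬y ∧ z ∨ ¬¬¬z ∧ ¬y ∨ ¬z ∧ ¬w   [double negation]
= ¬y ∧ z ∨ ¬z ∧ ¬y ∨ ¬z ∧ ¬w   [double negation]
= ¬y ∨ ¬z ∧ ¬w   [distribution]

¬y ∨ ¬z ∧ ¬w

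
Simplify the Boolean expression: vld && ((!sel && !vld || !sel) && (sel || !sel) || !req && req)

vld && !sel

vld && ((!sel && !vld || !sel) && (sel || !sel) || !req && req)
= vld && (!sel && (sel || !sel) || !req && req)
= vld && (!sel || !req && req)
= vld && !sel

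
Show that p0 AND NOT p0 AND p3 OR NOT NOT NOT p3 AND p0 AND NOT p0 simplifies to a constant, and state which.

FALSE

p0 AND NOT p0 AND p3 OR NOT NOT NOT p3 AND p0 AND NOT p0
= p0 AND NOT p0 AND p3 OR NOT p3 AND p0 AND NOT p0   (double negation)
= p0 AND NOT p0   (distribution)
= FALSE   (complement)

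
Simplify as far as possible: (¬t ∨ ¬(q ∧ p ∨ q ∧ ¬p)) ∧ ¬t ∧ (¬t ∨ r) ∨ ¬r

(¬t ∨ ¬(q ∧ p ∨ q ∧ ¬p)) ∧ ¬t ∧ (¬t ∨ r) ∨ ¬r
= (¬t ∨ ¬q) ∧ ¬t ∧ (¬t ∨ r) ∨ ¬r   — distribution
= (¬t ∨ ¬q) ∧ ¬t ∨ ¬r   — absorption
= ¬t ∨ ¬r   — absorption

¬t ∨ ¬r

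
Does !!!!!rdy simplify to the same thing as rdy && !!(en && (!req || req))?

E1: !!!!!rdy
    = !!!rdy   [double negation]
    = !rdy   [double negation]
E2: rdy && !!(en && (!req || req))
    = rdy && en && (!req || req)   [double negation]
    = rdy && en   [complement / identity]
These differ: at en=0, rdy=0, req=0, E1 = 1 but E2 = 0.

No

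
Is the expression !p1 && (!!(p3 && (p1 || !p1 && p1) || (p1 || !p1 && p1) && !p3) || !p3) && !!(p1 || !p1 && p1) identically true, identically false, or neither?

identically false

!p1 && (!!(p3 && (p1 || !p1 && p1) || (p1 || !p1 && p1) && !p3) || !p3) && !!(p1 || !p1 && p1)
= !p1 && (!!(p1 || !p1 && p1) || !p3) && !!(p1 || !p1 && p1)   [distribution]
= !p1 && !!(p1 || !p1 && p1)   [absorption]
= !p1 && !!p1   [complement / identity]
= !p1 && p1   [double negation]
= false   [complement]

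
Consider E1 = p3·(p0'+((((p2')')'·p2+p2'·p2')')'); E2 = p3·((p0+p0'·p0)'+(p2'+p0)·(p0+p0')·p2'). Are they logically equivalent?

Yes

E1: p3·(p0'+((((p2')')'·p2+p2'·p2')')')
    = p3·(p0'+((p2')')'·p2+p2'·p2')   — double negation
    = p3·(p0'+p2'·p2+p2'·p2')   — double negation
    = p3·(p0'+p2')   — distribution
E2: p3·((p0+p0'·p0)'+(p2'+p0)·(p0+p0')·p2')
    = p3·((p0+p0'·p0)'+(p2'+p0)·p2')   — complement / identity
    = p3·(p0'+(p2'+p0)·p2')   — complement / identity
    = p3·(p0'+p2')   — absorption
Both reduce to p3·(p0'+p2'), so they are equivalent.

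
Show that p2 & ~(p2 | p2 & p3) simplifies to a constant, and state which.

p2 & ~(p2 | p2 & p3)
= p2 & ~p2   — absorption
= 0   — complement

0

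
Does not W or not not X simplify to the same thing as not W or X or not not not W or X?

E1: not W or not not X
    = not W or X
E2: not W or X or not not not W or X
    = not W or X or not W or X
    = not W or X
Both reduce to not W or X, so they are equivalent.

Yes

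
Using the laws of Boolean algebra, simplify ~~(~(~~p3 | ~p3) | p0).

~~(~(~~p3 | ~p3) | p0)
= ~~(~p3 & p3 | p0)   [De Morgan]
= ~~p0   [complement / identity]
= p0   [double negation]

p0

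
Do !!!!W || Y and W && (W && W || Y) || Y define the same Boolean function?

E1: !!!!W || Y
    = !!W || Y
    = W || Y
E2: W && (W && W || Y) || Y
    = W && (W || Y) || Y
    = W || Y
Both reduce to W || Y, so they are equivalent.

Yes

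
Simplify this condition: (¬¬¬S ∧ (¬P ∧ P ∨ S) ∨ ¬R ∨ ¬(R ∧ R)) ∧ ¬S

(¬¬¬S ∧ (¬P ∧ P ∨ S) ∨ ¬R ∨ ¬(R ∧ R)) ∧ ¬S
= (¬¬¬S ∧ (¬P ∧ P ∨ S) ∨ ¬R ∨ ¬R) ∧ ¬S
= (¬¬¬S ∧ S ∨ ¬R ∨ ¬R) ∧ ¬S
= (¬¬¬S ∧ S ∨ ¬R) ∧ ¬S
= (¬S ∧ S ∨ ¬R) ∧ ¬S
= ¬R ∧ ¬S

¬R ∧ ¬S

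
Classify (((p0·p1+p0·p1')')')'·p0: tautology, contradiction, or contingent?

(((p0·p1+p0·p1')')')'·p0
= ((p0')')'·p0   — distribution
= p0'·p0   — double negation
= 0   — complement

contradiction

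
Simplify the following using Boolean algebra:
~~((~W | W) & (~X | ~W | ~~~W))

~~((~W | W) & (~X | ~W | ~~~W))
= ~~((~W | W) & (~X | ~W | ~W))
= ~~((~W | W) & (~X | ~W))
= ~~(~X | ~W)
= ~X | ~W

~X | ~W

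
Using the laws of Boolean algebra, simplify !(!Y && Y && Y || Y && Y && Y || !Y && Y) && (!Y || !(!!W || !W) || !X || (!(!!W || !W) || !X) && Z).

!(!Y && Y && Y || Y && Y && Y || !Y && Y) && (!Y || !(!!W || !W) || !X || (!(!!W || !W) || !X) && Z)
= !(!Y && Y && Y || Y && Y && Y || !Y && Y) && (!Y || !(!!W || !W) || !X)
= !(Y && Y || !Y && Y) && (!Y || !(!!W || !W) || !X)
= !(Y && Y || !Y && Y) && (!Y || !W && W || !X)
= !Y && (!Y || !W && W || !X)
= !Y && (!Y || !X)
= !Y

!Y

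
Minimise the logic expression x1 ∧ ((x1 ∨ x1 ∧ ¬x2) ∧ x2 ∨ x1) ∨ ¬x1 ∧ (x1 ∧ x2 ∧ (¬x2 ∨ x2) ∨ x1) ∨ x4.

x1 ∧ ((x1 ∨ x1 ∧ ¬x2) ∧ x2 ∨ x1) ∨ ¬x1 ∧ (x1 ∧ x2 ∧ (¬x2 ∨ x2) ∨ x1) ∨ x4
= x1 ∧ ((x1 ∨ x1 ∧ ¬x2) ∧ x2 ∨ x1) ∨ ¬x1 ∧ (x1 ∧ x2 ∨ x1) ∨ x4   (complement / identity)
= x1 ∧ (x1 ∧ x2 ∨ x1) ∨ ¬x1 ∧ (x1 ∧ x2 ∨ x1) ∨ x4   (absorption)
= x1 ∧ x2 ∨ x1 ∨ x4   (distribution)
= x1 ∨ x4   (absorption)

x1 ∨ x4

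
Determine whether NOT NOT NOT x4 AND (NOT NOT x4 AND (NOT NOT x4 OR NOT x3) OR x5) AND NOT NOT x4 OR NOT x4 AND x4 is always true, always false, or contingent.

NOT NOT NOT x4 AND (NOT NOT x4 AND (NOT NOT x4 OR NOT x3) OR x5) AND NOT NOT x4 OR NOT x4 AND x4
= NOT NOT NOT x4 AND (NOT NOT x4 OR x5) AND NOT NOT x4 OR NOT x4 AND x4   (absorption)
= NOT NOT NOT x4 AND NOT NOT x4 OR NOT x4 AND x4   (absorption)
= NOT x4 AND NOT NOT x4 OR NOT x4 AND x4   (double negation)
= NOT x4 AND x4 OR NOT x4 AND x4   (double negation)
= NOT x4 AND x4   (idempotence)
= FALSE   (complement)

always false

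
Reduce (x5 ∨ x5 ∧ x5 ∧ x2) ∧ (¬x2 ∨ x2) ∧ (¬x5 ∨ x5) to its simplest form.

(x5 ∨ x5 ∧ x5 ∧ x2) ∧ (¬x2 ∨ x2) ∧ (¬x5 ∨ x5)
= (x5 ∨ x5 ∧ x2) ∧ (¬x2 ∨ x2) ∧ (¬x5 ∨ x5)
= x5 ∧ (¬x2 ∨ x2) ∧ (¬x5 ∨ x5)
= x5 ∧ (¬x5 ∨ x5)
= x5

x5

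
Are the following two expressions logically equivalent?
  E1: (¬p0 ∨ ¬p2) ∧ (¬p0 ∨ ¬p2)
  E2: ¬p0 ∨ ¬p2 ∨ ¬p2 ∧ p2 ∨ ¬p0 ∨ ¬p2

Yes

E1: (¬p0 ∨ ¬p2) ∧ (¬p0 ∨ ¬p2)
    = ¬p0 ∨ ¬p2   — idempotence
E2: ¬p0 ∨ ¬p2 ∨ ¬p2 ∧ p2 ∨ ¬p0 ∨ ¬p2
    = ¬p0 ∨ ¬p2 ∨ ¬p0 ∨ ¬p2   — complement / identity
    = ¬p0 ∨ ¬p2   — idempotence
Both reduce to ¬p0 ∨ ¬p2, so they are equivalent.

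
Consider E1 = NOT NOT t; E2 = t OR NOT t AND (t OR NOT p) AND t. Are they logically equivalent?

E1: NOT NOT t
    = t   [double negation]
E2: t OR NOT t AND (t OR NOT p) AND t
    = t OR NOT t AND t   [absorption]
    = t   [complement / identity]
Both reduce to t, so they are equivalent.

Yes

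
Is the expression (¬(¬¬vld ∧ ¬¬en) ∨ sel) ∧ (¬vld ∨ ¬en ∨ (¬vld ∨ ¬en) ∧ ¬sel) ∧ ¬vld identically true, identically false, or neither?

(¬(¬¬vld ∧ ¬¬en) ∨ sel) ∧ (¬vld ∨ ¬en ∨ (¬vld ∨ ¬en) ∧ ¬sel) ∧ ¬vld
= (¬(¬¬vld ∧ ¬¬en) ∨ sel) ∧ (¬vld ∨ ¬en) ∧ ¬vld
= (¬vld ∨ ¬en ∨ sel) ∧ (¬vld ∨ ¬en) ∧ ¬vld
= (¬vld ∨ ¬en) ∧ ¬vld
= ¬vld
This depends on vld, so it is not a constant.

neither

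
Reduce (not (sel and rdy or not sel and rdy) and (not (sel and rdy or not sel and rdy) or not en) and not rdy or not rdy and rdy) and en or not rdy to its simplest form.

not rdy

(not (sel and rdy or not sel and rdy) and (not (sel and rdy or not sel and rdy) or not en) and not rdy or not rdy and rdy) and en or not rdy
= (not (sel and rdy or not sel and rdy) and not rdy or not rdy and rdy) and en or not rdy   (absorption)
= (not rdy and not rdy or not rdy and rdy) and en or not rdy   (distribution)
= not rdy and en or not rdy   (distribution)
= not rdy   (absorption)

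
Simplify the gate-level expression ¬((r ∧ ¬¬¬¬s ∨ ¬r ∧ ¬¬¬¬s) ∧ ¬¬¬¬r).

¬((r ∧ ¬¬¬¬s ∨ ¬r ∧ ¬¬¬¬s) ∧ ¬¬¬¬r)
= ¬(¬¬¬¬s ∧ ¬¬¬¬r)   [distribution]
= ¬¬¬s ∨ ¬¬¬r   [De Morgan]
= ¬¬¬s ∨ ¬r   [double negation]
= ¬s ∨ ¬r   [double negation]

¬s ∨ ¬r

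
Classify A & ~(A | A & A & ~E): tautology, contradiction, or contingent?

A & ~(A | A & A & ~E)
= A & ~(A | A & ~E)
= A & ~A
= 0

contradiction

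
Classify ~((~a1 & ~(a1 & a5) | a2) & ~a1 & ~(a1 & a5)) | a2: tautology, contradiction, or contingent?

contingent

~((~a1 & ~(a1 & a5) | a2) & ~a1 & ~(a1 & a5)) | a2
= ~(~a1 & ~(a1 & a5)) | a2   — absorption
= a1 | a1 & a5 | a2   — De Morgan
= a1 | a2   — absorption
This depends on a1, a2, so it is not a constant.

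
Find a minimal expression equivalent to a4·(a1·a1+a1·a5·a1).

a4·(a1·a1+a1·a5·a1)
= a4·(a1+a1·a5)·a1   — distribution
= a4·a1·a1   — absorption
= a4·a1   — idempotence

a4·a1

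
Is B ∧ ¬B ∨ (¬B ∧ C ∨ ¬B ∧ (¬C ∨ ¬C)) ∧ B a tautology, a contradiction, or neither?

B ∧ ¬B ∨ (¬B ∧ C ∨ ¬B ∧ (¬C ∨ ¬C)) ∧ B
= (¬B ∧ C ∨ ¬B ∧ (¬C ∨ ¬C)) ∧ B   [complement / identity]
= (¬B ∧ C ∨ ¬B ∧ ¬C) ∧ B   [idempotence]
= ¬B ∧ B   [distribution]
= False   [complement]

contradiction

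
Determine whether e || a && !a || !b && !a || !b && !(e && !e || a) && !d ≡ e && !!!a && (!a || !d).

No

E1: e || a && !a || !b && !a || !b && !(e && !e || a) && !d
    = e || !b && !a || !b && !(e && !e || a) && !d   [complement / identity]
    = e || !b && !a || !b && !a && !d   [complement / identity]
    = e || !b && !a   [absorption]
E2: e && !!!a && (!a || !d)
    = e && !a && (!a || !d)   [double negation]
    = e && !a   [absorption]
These differ: at a=1, b=0, d=0, e=1, E1 = 1 but E2 = 0.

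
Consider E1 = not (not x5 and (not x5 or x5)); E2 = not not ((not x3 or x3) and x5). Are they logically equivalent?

Yes

E1: not (not x5 and (not x5 or x5))
    = not not x5   (complement / identity)
    = x5   (double negation)
E2: not not ((not x3 or x3) and x5)
    = not not x5   (complement / identity)
    = x5   (double negation)
Both reduce to x5, so they are equivalent.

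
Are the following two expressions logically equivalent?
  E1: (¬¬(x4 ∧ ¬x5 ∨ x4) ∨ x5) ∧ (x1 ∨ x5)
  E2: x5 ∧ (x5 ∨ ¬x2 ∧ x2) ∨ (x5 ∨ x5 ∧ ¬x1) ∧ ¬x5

E1: (¬¬(x4 ∧ ¬x5 ∨ x4) ∨ x5) ∧ (x1 ∨ x5)
    = (x4 ∧ ¬x5 ∨ x4 ∨ x5) ∧ (x1 ∨ x5)
    = (x4 ∨ x5) ∧ (x1 ∨ x5)
    = x5 ∨ x4 ∧ x1
E2: x5 ∧ (x5 ∨ ¬x2 ∧ x2) ∨ (x5 ∨ x5 ∧ ¬x1) ∧ ¬x5
    = x5 ∧ (x5 ∨ ¬x2 ∧ x2) ∨ x5 ∧ ¬x5
    = x5 ∧ x5 ∨ x5 ∧ ¬x5
    = x5
These differ: at x1=1, x2=0, x4=1, x5=0, E1 = 1 but E2 = 0.

No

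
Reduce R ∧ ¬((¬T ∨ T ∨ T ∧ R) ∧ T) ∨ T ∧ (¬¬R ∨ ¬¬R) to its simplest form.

R ∧ ¬((¬T ∨ T ∨ T ∧ R) ∧ T) ∨ T ∧ (¬¬R ∨ ¬¬R)
= R ∧ ¬((¬T ∨ T ∨ T ∧ R) ∧ T) ∨ T ∧ ¬¬R   [idempotence]
= R ∧ ¬((¬T ∨ T ∨ T ∧ R) ∧ T) ∨ T ∧ R   [double negation]
= R ∧ ¬((¬T ∨ T) ∧ T) ∨ T ∧ R   [absorption]
= R ∧ ¬T ∨ T ∧ R   [complement / identity]
= R   [distribution]

R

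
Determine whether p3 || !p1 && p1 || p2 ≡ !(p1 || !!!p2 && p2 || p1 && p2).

E1: p3 || !p1 && p1 || p2
    = p3 || p2   (complement / identity)
E2: !(p1 || !!!p2 && p2 || p1 && p2)
    = !(p1 || !p2 && p2 || p1 && p2)   (double negation)
    = !(p1 || p1 && p2)   (complement / identity)
    = !p1   (absorption)
These differ: at p1=1, p2=1, p3=1, E1 = 1 but E2 = 0.

No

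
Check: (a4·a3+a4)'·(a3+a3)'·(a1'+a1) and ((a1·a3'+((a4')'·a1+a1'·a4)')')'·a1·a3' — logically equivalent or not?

E1: (a4·a3+a4)'·(a3+a3)'·(a1'+a1)
    = a4'·(a3+a3)'·(a1'+a1)   [absorption]
    = a4'·(a3+a3)'   [complement / identity]
    = a4'·a3'   [idempotence]
E2: ((a1·a3'+((a4')'·a1+a1'·a4)')')'·a1·a3'
    = ((a1·a3'+(a4·a1+a1'·a4)')')'·a1·a3'   [double negation]
    = ((a1·a3'+a4')')'·a1·a3'   [distribution]
    = (a1·a3'+a4')·a1·a3'   [double negation]
    = a1·a3'   [absorption]
These differ: at a1=1, a3=0, a4=1, E1 = 0 but E2 = 1.

No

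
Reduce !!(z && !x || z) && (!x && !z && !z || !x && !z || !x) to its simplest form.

z && !x

!!(z && !x || z) && (!x && !z && !z || !x && !z || !x)
= (z && !x || z) && (!x && !z && !z || !x && !z || !x)
= (z && !x || z) && (!x && !z || !x)
= z && (!x && !z || !x)
= z && !x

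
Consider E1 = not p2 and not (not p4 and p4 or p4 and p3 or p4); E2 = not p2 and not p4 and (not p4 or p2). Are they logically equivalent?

Yes

E1: not p2 and not (not p4 and p4 or p4 and p3 or p4)
    = not p2 and not (p4 and p3 or p4)   (complement / identity)
    = not p2 and not p4   (absorption)
E2: not p2 and not p4 and (not p4 or p2)
    = not p2 and not p4   (absorption)
Both reduce to not p2 and not p4, so they are equivalent.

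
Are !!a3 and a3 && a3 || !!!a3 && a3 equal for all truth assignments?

E1: !!a3
    = a3   [double negation]
E2: a3 && a3 || !!!a3 && a3
    = a3 && a3 || !a3 && a3   [double negation]
    = a3   [distribution]
Both reduce to a3, so they are equivalent.

Yes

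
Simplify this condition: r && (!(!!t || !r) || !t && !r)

r && (!(!!t || !r) || !t && !r)
= r && (!t && r || !t && !r)   — De Morgan
= r && !t   — distribution

r && !t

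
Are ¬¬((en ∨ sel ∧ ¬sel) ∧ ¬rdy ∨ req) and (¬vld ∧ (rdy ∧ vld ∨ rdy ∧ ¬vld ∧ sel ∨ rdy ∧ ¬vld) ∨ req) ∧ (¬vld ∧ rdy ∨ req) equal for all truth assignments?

E1: ¬¬((en ∨ sel ∧ ¬sel) ∧ ¬rdy ∨ req)
    = ¬¬(en ∧ ¬rdy ∨ req)   [complement / identity]
    = en ∧ ¬rdy ∨ req   [double negation]
E2: (¬vld ∧ (rdy ∧ vld ∨ rdy ∧ ¬vld ∧ sel ∨ rdy ∧ ¬vld) ∨ req) ∧ (¬vld ∧ rdy ∨ req)
    = (¬vld ∧ (rdy ∧ vld ∨ rdy ∧ ¬vld) ∨ req) ∧ (¬vld ∧ rdy ∨ req)   [absorption]
    = (¬vld ∧ rdy ∨ req) ∧ (¬vld ∧ rdy ∨ req)   [distribution]
    = ¬vld ∧ rdy ∨ req   [idempotence]
These differ: at en=1, rdy=1, req=0, sel=1, vld=0, E1 = 0 but E2 = 1.

No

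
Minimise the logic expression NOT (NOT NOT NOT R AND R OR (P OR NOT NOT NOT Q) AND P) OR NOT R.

NOT P OR NOT R

NOT (NOT NOT NOT R AND R OR (P OR NOT NOT NOT Q) AND P) OR NOT R
= NOT (NOT NOT NOT R AND R OR (P OR NOT Q) AND P) OR NOT R   [double negation]
= NOT (NOT NOT NOT R AND R OR P) OR NOT R   [absorption]
= NOT (NOT R AND R OR P) OR NOT R   [double negation]
= NOT P OR NOT R   [complement / identity]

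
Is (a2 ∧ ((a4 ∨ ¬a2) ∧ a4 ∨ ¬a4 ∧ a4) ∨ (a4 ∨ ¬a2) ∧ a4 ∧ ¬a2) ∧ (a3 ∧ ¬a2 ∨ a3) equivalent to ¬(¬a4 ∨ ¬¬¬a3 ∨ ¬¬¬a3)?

E1: (a2 ∧ ((a4 ∨ ¬a2) ∧ a4 ∨ ¬a4 ∧ a4) ∨ (a4 ∨ ¬a2) ∧ a4 ∧ ¬a2) ∧ (a3 ∧ ¬a2 ∨ a3)
    = (a2 ∧ ((a4 ∨ ¬a2) ∧ a4 ∨ ¬a4 ∧ a4) ∨ (a4 ∨ ¬a2) ∧ a4 ∧ ¬a2) ∧ a3   [absorption]
    = (a2 ∧ (a4 ∨ ¬a2) ∧ a4 ∨ (a4 ∨ ¬a2) ∧ a4 ∧ ¬a2) ∧ a3   [complement / identity]
    = (a4 ∨ ¬a2) ∧ a4 ∧ a3   [distribution]
    = a4 ∧ a3   [absorption]
E2: ¬(¬a4 ∨ ¬¬¬a3 ∨ ¬¬¬a3)
    = ¬(¬a4 ∨ ¬¬¬a3)   [idempotence]
    = a4 ∧ ¬¬a3   [De Morgan]
    = a4 ∧ a3   [double negation]
Both reduce to a4 ∧ a3, so they are equivalent.

Yes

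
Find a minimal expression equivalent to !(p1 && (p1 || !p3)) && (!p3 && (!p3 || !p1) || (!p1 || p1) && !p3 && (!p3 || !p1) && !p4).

!p1 && !p3

!(p1 && (p1 || !p3)) && (!p3 && (!p3 || !p1) || (!p1 || p1) && !p3 && (!p3 || !p1) && !p4)
= !(p1 && (p1 || !p3)) && (!p3 && (!p3 || !p1) || !p3 && (!p3 || !p1) && !p4)
= !(p1 && (p1 || !p3)) && !p3 && (!p3 || !p1)
= !(p1 && (p1 || !p3)) && !p3
= !p1 && !p3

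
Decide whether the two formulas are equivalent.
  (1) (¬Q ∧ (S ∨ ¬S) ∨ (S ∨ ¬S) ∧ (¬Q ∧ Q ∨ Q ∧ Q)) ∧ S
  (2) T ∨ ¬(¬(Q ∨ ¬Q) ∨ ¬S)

E1: (¬Q ∧ (S ∨ ¬S) ∨ (S ∨ ¬S) ∧ (¬Q ∧ Q ∨ Q ∧ Q)) ∧ S
    = (¬Q ∧ (S ∨ ¬S) ∨ (S ∨ ¬S) ∧ Q) ∧ S   (distribution)
    = (S ∨ ¬S) ∧ S   (distribution)
    = S   (complement / identity)
E2: T ∨ ¬(¬(Q ∨ ¬Q) ∨ ¬S)
    = T ∨ (Q ∨ ¬Q) ∧ S   (De Morgan)
    = T ∨ S   (complement / identity)
These differ: at Q=0, S=0, T=1, E1 = 0 but E2 = 1.

No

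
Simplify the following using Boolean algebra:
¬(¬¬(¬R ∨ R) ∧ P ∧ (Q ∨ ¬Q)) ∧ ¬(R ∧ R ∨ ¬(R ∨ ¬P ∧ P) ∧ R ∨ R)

¬(¬¬(¬R ∨ R) ∧ P ∧ (Q ∨ ¬Q)) ∧ ¬(R ∧ R ∨ ¬(R ∨ ¬P ∧ P) ∧ R ∨ R)
= ¬(¬¬(¬R ∨ R) ∧ P ∧ (Q ∨ ¬Q)) ∧ ¬(R ∧ R ∨ ¬R ∧ R ∨ R)   [complement / identity]
= ¬((¬R ∨ R) ∧ P ∧ (Q ∨ ¬Q)) ∧ ¬(R ∧ R ∨ ¬R ∧ R ∨ R)   [double negation]
= ¬(P ∧ (Q ∨ ¬Q)) ∧ ¬(R ∧ R ∨ ¬R ∧ R ∨ R)   [complement / identity]
= ¬(P ∧ (Q ∨ ¬Q)) ∧ ¬(R ∨ R)   [distribution]
= ¬P ∧ ¬(R ∨ R)   [complement / identity]
= ¬P ∧ ¬R   [idempotence]

¬P ∧ ¬R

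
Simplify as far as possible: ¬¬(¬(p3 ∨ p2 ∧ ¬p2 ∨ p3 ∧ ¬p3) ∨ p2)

¬p3 ∨ p2

¬¬(¬(p3 ∨ p2 ∧ ¬p2 ∨ p3 ∧ ¬p3) ∨ p2)
= ¬¬(¬(p3 ∨ p2 ∧ ¬p2) ∨ p2)   (complement / identity)
= ¬(p3 ∨ p2 ∧ ¬p2) ∨ p2   (double negation)
= ¬p3 ∨ p2   (complement / identity)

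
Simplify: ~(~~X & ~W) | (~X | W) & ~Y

~X | W

~(~~X & ~W) | (~X | W) & ~Y
= ~X | W | (~X | W) & ~Y   [De Morgan]
= ~X | W   [absorption]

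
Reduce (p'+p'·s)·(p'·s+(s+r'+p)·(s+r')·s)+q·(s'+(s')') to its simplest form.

(p'+p'·s)·(p'·s+(s+r'+p)·(s+r')·s)+q·(s'+(s')')
= p'·s+p'·(s+r'+p)·(s+r')·s+q·(s'+(s')')
= p'·s+p'·(s+r'+p)·(s+r')·s+q·(s'+s)
= p'·s+p'·(s+r')·s+q·(s'+s)
= p'·s+p'·(s+r')·s+q
= p'·s+p'·s+q
= p'·s+q

p'·s+q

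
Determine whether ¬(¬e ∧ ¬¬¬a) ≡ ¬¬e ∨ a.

E1: ¬(¬e ∧ ¬¬¬a)
    = e ∨ ¬¬a
    = e ∨ a
E2: ¬¬e ∨ a
    = e ∨ a
Both reduce to e ∨ a, so they are equivalent.

Yes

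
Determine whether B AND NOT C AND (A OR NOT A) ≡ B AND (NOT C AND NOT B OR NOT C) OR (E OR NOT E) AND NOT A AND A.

E1: B AND NOT C AND (A OR NOT A)
    = B AND NOT C
E2: B AND (NOT C AND NOT B OR NOT C) OR (E OR NOT E) AND NOT A AND A
    = B AND (NOT C AND NOT B OR NOT C) OR NOT A AND A
    = B AND NOT C OR NOT A AND A
    = B AND NOT C
Both reduce to B AND NOT C, so they are equivalent.

Yes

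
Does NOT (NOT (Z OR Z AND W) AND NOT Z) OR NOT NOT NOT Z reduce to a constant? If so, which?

yes, True

NOT (NOT (Z OR Z AND W) AND NOT Z) OR NOT NOT NOT Z
= Z OR Z AND W OR Z OR NOT NOT NOT Z
= Z OR Z AND W OR Z OR NOT Z
= Z OR Z OR NOT Z
= Z OR NOT Z
= TRUE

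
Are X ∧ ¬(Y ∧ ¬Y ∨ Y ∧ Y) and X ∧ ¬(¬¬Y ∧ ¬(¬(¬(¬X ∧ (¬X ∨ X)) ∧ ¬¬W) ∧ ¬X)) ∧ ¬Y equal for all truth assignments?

Yes

E1: X ∧ ¬(Y ∧ ¬Y ∨ Y ∧ Y)
    = X ∧ ¬Y   [distribution]
E2: X ∧ ¬(¬¬Y ∧ ¬(¬(¬(¬X ∧ (¬X ∨ X)) ∧ ¬¬W) ∧ ¬X)) ∧ ¬Y
    = X ∧ ¬(¬¬Y ∧ ¬(¬(¬¬X ∧ ¬¬W) ∧ ¬X)) ∧ ¬Y   [complement / identity]
    = X ∧ ¬(¬¬Y ∧ ¬((¬X ∨ ¬W) ∧ ¬X)) ∧ ¬Y   [De Morgan]
    = X ∧ ¬(¬¬Y ∧ ¬¬X) ∧ ¬Y   [absorption]
    = X ∧ (¬Y ∨ ¬X) ∧ ¬Y   [De Morgan]
    = X ∧ ¬Y   [absorption]
Both reduce to X ∧ ¬Y, so they are equivalent.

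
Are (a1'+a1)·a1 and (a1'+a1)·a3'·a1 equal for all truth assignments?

No

E1: (a1'+a1)·a1
    = a1   (complement / identity)
E2: (a1'+a1)·a3'·a1
    = a3'·a1   (complement / identity)
These differ: at a1=1, a3=1, E1 = 1 but E2 = 0.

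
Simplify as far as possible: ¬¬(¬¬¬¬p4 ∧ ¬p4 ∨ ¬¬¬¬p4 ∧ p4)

¬¬(¬¬¬¬p4 ∧ ¬p4 ∨ ¬¬¬¬p4 ∧ p4)
= ¬¬¬¬¬¬p4   (distribution)
= ¬¬¬¬p4   (double negation)
= ¬¬p4   (double negation)
= p4   (double negation)

p4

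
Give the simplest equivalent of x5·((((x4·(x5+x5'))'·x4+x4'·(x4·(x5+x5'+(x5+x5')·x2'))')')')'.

x5·((((x4·(x5+x5'))'·x4+x4'·(x4·(x5+x5'+(x5+x5')·x2'))')')')'
= x5·((((x4·(x5+x5'))'·x4+x4'·(x4·(x5+x5'))')')')'   (absorption)
= x5·((((x4·(x5+x5'))')')')'   (distribution)
= x5·((x4·(x5+x5'))')'   (double negation)
= x5·(x4')'   (complement / identity)
= x5·x4   (double negation)

x5·x4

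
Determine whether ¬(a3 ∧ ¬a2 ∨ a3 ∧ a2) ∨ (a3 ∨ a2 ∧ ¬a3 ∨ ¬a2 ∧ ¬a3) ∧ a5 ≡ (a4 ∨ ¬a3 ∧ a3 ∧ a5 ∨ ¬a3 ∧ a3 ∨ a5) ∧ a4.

E1: ¬(a3 ∧ ¬a2 ∨ a3 ∧ a2) ∨ (a3 ∨ a2 ∧ ¬a3 ∨ ¬a2 ∧ ¬a3) ∧ a5
    = ¬(a3 ∧ ¬a2 ∨ a3 ∧ a2) ∨ (a3 ∨ ¬a3) ∧ a5   (distribution)
    = ¬(a3 ∧ ¬a2 ∨ a3 ∧ a2) ∨ a5   (complement / identity)
    = ¬a3 ∨ a5   (distribution)
E2: (a4 ∨ ¬a3 ∧ a3 ∧ a5 ∨ ¬a3 ∧ a3 ∨ a5) ∧ a4
    = (a4 ∨ ¬a3 ∧ a3 ∨ a5) ∧ a4   (absorption)
    = (a4 ∨ a5) ∧ a4   (complement / identity)
    = a4   (absorption)
These differ: at a2=0, a3=1, a4=0, a5=1, E1 = 1 but E2 = 0.

No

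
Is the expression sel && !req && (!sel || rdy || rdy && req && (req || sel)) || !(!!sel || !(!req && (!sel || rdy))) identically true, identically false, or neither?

sel && !req && (!sel || rdy || rdy && req && (req || sel)) || !(!!sel || !(!req && (!sel || rdy)))
= sel && !req && (!sel || rdy || rdy && req) || !(!!sel || !(!req && (!sel || rdy)))   (absorption)
= sel && !req && (!sel || rdy) || !(!!sel || !(!req && (!sel || rdy)))   (absorption)
= sel && !req && (!sel || rdy) || !sel && !req && (!sel || rdy)   (De Morgan)
= !req && (!sel || rdy)   (distribution)
This depends on rdy, req, sel, so it is not a constant.

neither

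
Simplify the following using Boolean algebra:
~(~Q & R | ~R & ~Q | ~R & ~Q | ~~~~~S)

~(~Q & R | ~R & ~Q | ~R & ~Q | ~~~~~S)
= ~(~Q & R | ~R & ~Q | ~~~~~S)   (idempotence)
= ~(~Q | ~~~~~S)   (distribution)
= ~(~Q | ~~~S)   (double negation)
= ~(~Q | ~S)   (double negation)
= Q & S   (De Morgan)

Q & S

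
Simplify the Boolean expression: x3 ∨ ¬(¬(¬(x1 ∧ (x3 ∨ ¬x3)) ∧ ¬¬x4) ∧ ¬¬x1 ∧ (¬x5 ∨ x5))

x3 ∨ ¬(¬(¬(x1 ∧ (x3 ∨ ¬x3)) ∧ ¬¬x4) ∧ ¬¬x1 ∧ (¬x5 ∨ x5))
= x3 ∨ ¬(¬(¬(x1 ∧ (x3 ∨ ¬x3)) ∧ ¬¬x4) ∧ ¬¬x1)
= x3 ∨ ¬(¬(¬(x1 ∧ (x3 ∨ ¬x3)) ∧ x4) ∧ ¬¬x1)
= x3 ∨ ¬(x1 ∧ (x3 ∨ ¬x3)) ∧ x4 ∨ ¬x1
= x3 ∨ ¬x1 ∧ x4 ∨ ¬x1
= x3 ∨ ¬x1

x3 ∨ ¬x1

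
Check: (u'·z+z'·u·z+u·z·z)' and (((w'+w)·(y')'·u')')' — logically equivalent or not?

E1: (u'·z+z'·u·z+u·z·z)'
    = (u'·z+u·z)'   — distribution
    = z'   — distribution
E2: (((w'+w)·(y')'·u')')'
    = (w'+w)·(y')'·u'   — double negation
    = (w'+w)·y·u'   — double negation
    = y·u'   — complement / identity
These differ: at u=0, w=0, y=0, z=0, E1 = 1 but E2 = 0.

No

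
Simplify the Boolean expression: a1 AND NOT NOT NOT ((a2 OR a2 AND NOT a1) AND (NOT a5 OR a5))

a1 AND NOT a2

a1 AND NOT NOT NOT ((a2 OR a2 AND NOT a1) AND (NOT a5 OR a5))
= a1 AND NOT NOT NOT (a2 AND (NOT a5 OR a5))   — absorption
= a1 AND NOT (a2 AND (NOT a5 OR a5))   — double negation
= a1 AND NOT a2   — complement / identity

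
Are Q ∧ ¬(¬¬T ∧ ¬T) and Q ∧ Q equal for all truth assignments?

Yes

E1: Q ∧ ¬(¬¬T ∧ ¬T)
    = Q ∧ (¬T ∨ T)   (De Morgan)
    = Q   (complement / identity)
E2: Q ∧ Q
    = Q   (idempotence)
Both reduce to Q, so they are equivalent.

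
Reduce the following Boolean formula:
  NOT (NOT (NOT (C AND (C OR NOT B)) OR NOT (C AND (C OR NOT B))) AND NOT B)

NOT C OR B

NOT (NOT (NOT (C AND (C OR NOT B)) OR NOT (C AND (C OR NOT B))) AND NOT B)
= NOT (NOT NOT (C AND (C OR NOT B)) AND NOT B)   (idempotence)
= NOT (C AND (C OR NOT B)) OR B   (De Morgan)
= NOT C OR B   (absorption)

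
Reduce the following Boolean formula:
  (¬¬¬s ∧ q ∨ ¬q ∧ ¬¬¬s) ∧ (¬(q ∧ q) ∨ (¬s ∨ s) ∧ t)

(¬¬¬s ∧ q ∨ ¬q ∧ ¬¬¬s) ∧ (¬(q ∧ q) ∨ (¬s ∨ s) ∧ t)
= ¬¬¬s ∧ (¬(q ∧ q) ∨ (¬s ∨ s) ∧ t)   [distribution]
= ¬¬¬s ∧ (¬(q ∧ q) ∨ t)   [complement / identity]
= ¬s ∧ (¬(q ∧ q) ∨ t)   [double negation]
= ¬s ∧ (¬q ∨ t)   [idempotence]

¬s ∧ (¬q ∨ t)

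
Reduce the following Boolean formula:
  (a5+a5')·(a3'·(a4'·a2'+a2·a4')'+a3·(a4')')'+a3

(a5+a5')·(a3'·(a4'·a2'+a2·a4')'+a3·(a4')')'+a3
= (a5+a5')·(a3'·(a4')'+a3·(a4')')'+a3   [distribution]
= (a5+a5')·((a4')')'+a3   [distribution]
= (a5+a5')·a4'+a3   [double negation]
= a4'+a3   [complement / identity]

a4'+a3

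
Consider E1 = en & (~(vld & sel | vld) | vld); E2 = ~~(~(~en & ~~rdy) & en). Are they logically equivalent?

Yes

E1: en & (~(vld & sel | vld) | vld)
    = en & (~vld | vld)   — absorption
    = en   — complement / identity
E2: ~~(~(~en & ~~rdy) & en)
    = ~~((en | ~rdy) & en)   — De Morgan
    = ~~en   — absorption
    = en   — double negation
Both reduce to en, so they are equivalent.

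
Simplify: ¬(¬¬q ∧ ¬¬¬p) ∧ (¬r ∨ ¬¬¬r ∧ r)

(¬q ∨ p) ∧ ¬r

¬(¬¬q ∧ ¬¬¬p) ∧ (¬r ∨ ¬¬¬r ∧ r)
= ¬(¬¬q ∧ ¬¬¬p) ∧ (¬r ∨ ¬r ∧ r)   (double negation)
= ¬(¬¬q ∧ ¬¬¬p) ∧ ¬r   (complement / identity)
= (¬q ∨ ¬¬p) ∧ ¬r   (De Morgan)
= (¬q ∨ p) ∧ ¬r   (double negation)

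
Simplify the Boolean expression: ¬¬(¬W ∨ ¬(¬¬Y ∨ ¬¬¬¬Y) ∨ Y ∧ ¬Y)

¬W ∨ ¬Y

¬¬(¬W ∨ ¬(¬¬Y ∨ ¬¬¬¬Y) ∨ Y ∧ ¬Y)
= ¬W ∨ ¬(¬¬Y ∨ ¬¬¬¬Y) ∨ Y ∧ ¬Y   (double negation)
= ¬W ∨ ¬(¬¬Y ∨ ¬¬Y) ∨ Y ∧ ¬Y   (double negation)
= ¬W ∨ ¬Y ∧ ¬Y ∨ Y ∧ ¬Y   (De Morgan)
= ¬W ∨ ¬Y   (distribution)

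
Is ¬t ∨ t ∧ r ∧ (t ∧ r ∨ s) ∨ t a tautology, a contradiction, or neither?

tautology

¬t ∨ t ∧ r ∧ (t ∧ r ∨ s) ∨ t
= ¬t ∨ t ∧ r ∨ t
= ¬t ∨ t
= True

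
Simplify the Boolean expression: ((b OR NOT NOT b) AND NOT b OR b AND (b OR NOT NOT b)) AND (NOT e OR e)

((b OR NOT NOT b) AND NOT b OR b AND (b OR NOT NOT b)) AND (NOT e OR e)
= (b OR NOT NOT b) AND (NOT e OR e)   [distribution]
= (b OR b) AND (NOT e OR e)   [double negation]
= b OR b   [complement / identity]
= b   [idempotence]

b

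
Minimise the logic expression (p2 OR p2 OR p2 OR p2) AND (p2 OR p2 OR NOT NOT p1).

p2

(p2 OR p2 OR p2 OR p2) AND (p2 OR p2 OR NOT NOT p1)
= (p2 OR p2 OR p2 OR p2) AND (p2 OR NOT NOT p1)   — idempotence
= (p2 OR p2) AND (p2 OR NOT NOT p1)   — idempotence
= (p2 OR p2) AND (p2 OR p1)   — double negation
= p2 AND (p2 OR p1)   — idempotence
= p2   — absorption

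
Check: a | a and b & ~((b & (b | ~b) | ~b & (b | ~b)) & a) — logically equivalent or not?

No

E1: a | a
    = a   [idempotence]
E2: b & ~((b & (b | ~b) | ~b & (b | ~b)) & a)
    = b & ~((b | ~b) & a)   [distribution]
    = b & ~a   [complement / identity]
These differ: at a=0, b=1, E1 = 0 but E2 = 1.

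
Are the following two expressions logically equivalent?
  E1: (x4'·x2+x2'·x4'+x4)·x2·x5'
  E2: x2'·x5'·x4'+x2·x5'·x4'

No

E1: (x4'·x2+x2'·x4'+x4)·x2·x5'
    = (x4'+x4)·x2·x5'   — distribution
    = x2·x5'   — complement / identity
E2: x2'·x5'·x4'+x2·x5'·x4'
    = x5'·x4'   — distribution
These differ: at x2=0, x4=0, x5=0, E1 = 0 but E2 = 1.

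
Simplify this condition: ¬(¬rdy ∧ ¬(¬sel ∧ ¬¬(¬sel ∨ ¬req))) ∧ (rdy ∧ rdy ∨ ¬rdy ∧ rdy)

rdy

¬(¬rdy ∧ ¬(¬sel ∧ ¬¬(¬sel ∨ ¬req))) ∧ (rdy ∧ rdy ∨ ¬rdy ∧ rdy)
= ¬(¬rdy ∧ ¬(¬sel ∧ (¬sel ∨ ¬req))) ∧ (rdy ∧ rdy ∨ ¬rdy ∧ rdy)   [double negation]
= ¬(¬rdy ∧ ¬(¬sel ∧ (¬sel ∨ ¬req))) ∧ rdy   [distribution]
= ¬(¬rdy ∧ ¬¬sel) ∧ rdy   [absorption]
= (rdy ∨ ¬sel) ∧ rdy   [De Morgan]
= rdy   [absorption]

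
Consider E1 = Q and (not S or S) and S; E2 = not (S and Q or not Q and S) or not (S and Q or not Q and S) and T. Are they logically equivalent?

E1: Q and (not S or S) and S
    = Q and S   (complement / identity)
E2: not (S and Q or not Q and S) or not (S and Q or not Q and S) and T
    = not (S and Q or not Q and S)   (absorption)
    = not S   (distribution)
These differ: at Q=1, S=0, T=1, E1 = 0 but E2 = 1.

No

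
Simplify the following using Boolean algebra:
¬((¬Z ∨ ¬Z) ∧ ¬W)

¬((¬Z ∨ ¬Z) ∧ ¬W)
= ¬(¬Z ∧ ¬W)   [idempotence]
= Z ∨ W   [De Morgan]

Z ∨ W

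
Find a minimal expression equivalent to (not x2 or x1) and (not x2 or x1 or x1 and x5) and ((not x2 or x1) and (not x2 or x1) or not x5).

(not x2 or x1) and (not x2 or x1 or x1 and x5) and ((not x2 or x1) and (not x2 or x1) or not x5)
= (not x2 or x1) and (not x2 or x1) and ((not x2 or x1) and (not x2 or x1) or not x5)   — absorption
= (not x2 or x1) and (not x2 or x1)   — absorption
= not x2 or x1   — idempotence

not x2 or x1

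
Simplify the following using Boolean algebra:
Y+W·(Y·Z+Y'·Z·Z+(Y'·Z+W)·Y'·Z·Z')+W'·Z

Y+Z

Y+W·(Y·Z+Y'·Z·Z+(Y'·Z+W)·Y'·Z·Z')+W'·Z
= Y+W·(Y·Z+Y'·Z·Z+Y'·Z·Z')+W'·Z   (absorption)
= Y+W·(Y·Z+Y'·Z)+W'·Z   (distribution)
= Y+W·Z+W'·Z   (distribution)
= Y+Z   (distribution)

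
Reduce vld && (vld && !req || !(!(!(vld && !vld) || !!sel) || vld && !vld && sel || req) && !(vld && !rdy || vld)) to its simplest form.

vld && !req

vld && (vld && !req || !(!(!(vld && !vld) || !!sel) || vld && !vld && sel || req) && !(vld && !rdy || vld))
= vld && (vld && !req || !(vld && !vld && !sel || vld && !vld && sel || req) && !(vld && !rdy || vld))
= vld && (vld && !req || !(vld && !vld && !sel || vld && !vld && sel || req) && !vld)
= vld && (vld && !req || !(vld && !vld || req) && !vld)
= vld && (vld && !req || !req && !vld)
= vld && !req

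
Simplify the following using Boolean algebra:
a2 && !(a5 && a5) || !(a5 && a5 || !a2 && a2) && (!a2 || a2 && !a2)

!a5

a2 && !(a5 && a5) || !(a5 && a5 || !a2 && a2) && (!a2 || a2 && !a2)
= a2 && !(a5 && a5) || !(a5 && a5 || !a2 && a2) && !a2   — complement / identity
= a2 && !(a5 && a5) || !(a5 && a5) && !a2   — complement / identity
= !(a5 && a5)   — distribution
= !a5   — idempotence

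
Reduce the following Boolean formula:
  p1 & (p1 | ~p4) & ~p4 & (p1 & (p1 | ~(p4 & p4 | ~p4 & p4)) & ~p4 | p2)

p1 & (p1 | ~p4) & ~p4 & (p1 & (p1 | ~(p4 & p4 | ~p4 & p4)) & ~p4 | p2)
= p1 & (p1 | ~p4) & ~p4 & (p1 & (p1 | ~p4) & ~p4 | p2)
= p1 & (p1 | ~p4) & ~p4
= p1 & ~p4

p1 & ~p4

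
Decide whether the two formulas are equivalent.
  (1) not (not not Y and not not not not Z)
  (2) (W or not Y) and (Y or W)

No

E1: not (not not Y and not not not not Z)
    = not Y or not not not Z   [De Morgan]
    = not Y or not Z   [double negation]
E2: (W or not Y) and (Y or W)
    = not Y and Y or W   [distribution]
    = W   [complement / identity]
These differ: at W=0, Y=0, Z=1, E1 = 1 but E2 = 0.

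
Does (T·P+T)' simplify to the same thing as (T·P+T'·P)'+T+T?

E1: (T·P+T)'
    = T'
E2: (T·P+T'·P)'+T+T
    = P'+T+T
    = P'+T
These differ: at P=1, T=1, E1 = 0 but E2 = 1.

No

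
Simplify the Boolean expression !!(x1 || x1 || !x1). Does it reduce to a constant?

true

!!(x1 || x1 || !x1)
= !!(x1 || !x1)   [idempotence]
= x1 || !x1   [double negation]
= true   [complement]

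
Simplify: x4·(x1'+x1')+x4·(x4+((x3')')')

x4

x4·(x1'+x1')+x4·(x4+((x3')')')
= x4·x1'+x4·(x4+((x3')')')   [idempotence]
= x4·x1'+x4·(x4+x3')   [double negation]
= x4·x1'+x4   [absorption]
= x4   [absorption]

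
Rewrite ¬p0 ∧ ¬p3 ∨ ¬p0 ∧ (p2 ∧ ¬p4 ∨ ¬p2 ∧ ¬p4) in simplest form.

¬p0 ∧ ¬p3 ∨ ¬p0 ∧ (p2 ∧ ¬p4 ∨ ¬p2 ∧ ¬p4)
= (¬p3 ∨ p2 ∧ ¬p4 ∨ ¬p2 ∧ ¬p4) ∧ ¬p0
= (¬p3 ∨ ¬p4) ∧ ¬p0

(¬p3 ∨ ¬p4) ∧ ¬p0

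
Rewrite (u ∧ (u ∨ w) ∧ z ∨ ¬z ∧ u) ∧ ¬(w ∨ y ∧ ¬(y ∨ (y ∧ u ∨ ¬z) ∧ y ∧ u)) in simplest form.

(u ∧ (u ∨ w) ∧ z ∨ ¬z ∧ u) ∧ ¬(w ∨ y ∧ ¬(y ∨ (y ∧ u ∨ ¬z) ∧ y ∧ u))
= (u ∧ z ∨ ¬z ∧ u) ∧ ¬(w ∨ y ∧ ¬(y ∨ (y ∧ u ∨ ¬z) ∧ y ∧ u))   [absorption]
= u ∧ ¬(w ∨ y ∧ ¬(y ∨ (y ∧ u ∨ ¬z) ∧ y ∧ u))   [distribution]
= u ∧ ¬(w ∨ y ∧ ¬(y ∨ y ∧ u))   [absorption]
= u ∧ ¬(w ∨ y ∧ ¬y)   [absorption]
= u ∧ ¬w   [complement / identity]

u ∧ ¬w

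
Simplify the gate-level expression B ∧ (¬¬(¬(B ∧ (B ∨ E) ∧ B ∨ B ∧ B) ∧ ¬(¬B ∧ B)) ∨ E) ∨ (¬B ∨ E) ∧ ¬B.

¬B ∨ E

B ∧ (¬¬(¬(B ∧ (B ∨ E) ∧ B ∨ B ∧ B) ∧ ¬(¬B ∧ B)) ∨ E) ∨ (¬B ∨ E) ∧ ¬B
= B ∧ (¬(B ∧ (B ∨ E) ∧ B ∨ B ∧ B ∨ ¬B ∧ B) ∨ E) ∨ (¬B ∨ E) ∧ ¬B   — De Morgan
= B ∧ (¬(B ∧ B ∨ B ∧ B ∨ ¬B ∧ B) ∨ E) ∨ (¬B ∨ E) ∧ ¬B   — absorption
= B ∧ (¬(B ∧ B ∨ ¬B ∧ B) ∨ E) ∨ (¬B ∨ E) ∧ ¬B   — idempotence
= B ∧ (¬B ∨ E) ∨ (¬B ∨ E) ∧ ¬B   — distribution
= ¬B ∨ E   — distribution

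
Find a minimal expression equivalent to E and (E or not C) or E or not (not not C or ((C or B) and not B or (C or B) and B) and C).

E or not C

E and (E or not C) or E or not (not not C or ((C or B) and not B or (C or B) and B) and C)
= E and (E or not C) or E or not (not not C or (C or B) and C)   (distribution)
= E or E or not (not not C or (C or B) and C)   (absorption)
= E or E or not (not not C or C)   (absorption)
= E or E or not (C or C)   (double negation)
= E or E or not C   (idempotence)
= E or not C   (idempotence)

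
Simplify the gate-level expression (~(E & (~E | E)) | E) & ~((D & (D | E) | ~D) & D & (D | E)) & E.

~D & E

(~(E & (~E | E)) | E) & ~((D & (D | E) | ~D) & D & (D | E)) & E
= (~E | E) & ~((D & (D | E) | ~D) & D & (D | E)) & E   (complement / identity)
= (~E | E) & ~(D & (D | E)) & E   (absorption)
= (~E | E) & ~D & E   (absorption)
= ~D & E   (complement / identity)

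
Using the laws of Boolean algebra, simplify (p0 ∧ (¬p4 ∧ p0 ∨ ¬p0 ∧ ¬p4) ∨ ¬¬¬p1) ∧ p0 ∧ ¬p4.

p0 ∧ ¬p4

(p0 ∧ (¬p4 ∧ p0 ∨ ¬p0 ∧ ¬p4) ∨ ¬¬¬p1) ∧ p0 ∧ ¬p4
= (p0 ∧ (¬p4 ∧ p0 ∨ ¬p0 ∧ ¬p4) ∨ ¬p1) ∧ p0 ∧ ¬p4   — double negation
= (p0 ∧ ¬p4 ∨ ¬p1) ∧ p0 ∧ ¬p4   — distribution
= p0 ∧ ¬p4   — absorption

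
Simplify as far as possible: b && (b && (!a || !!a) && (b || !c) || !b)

b && (b && (!a || !!a) && (b || !c) || !b)
= b && (b && (!a || a) && (b || !c) || !b)   [double negation]
= b && (b && (b || !c) || !b)   [complement / identity]
= b && (b || !b)   [absorption]
= b   [complement / identity]

b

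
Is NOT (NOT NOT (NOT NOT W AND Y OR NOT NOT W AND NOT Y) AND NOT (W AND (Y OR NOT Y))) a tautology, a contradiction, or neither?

tautology

NOT (NOT NOT (NOT NOT W AND Y OR NOT NOT W AND NOT Y) AND NOT (W AND (Y OR NOT Y)))
= NOT (NOT NOT (NOT NOT W AND Y OR NOT NOT W AND NOT Y) AND NOT W)   [complement / identity]
= NOT (NOT NOT NOT NOT W AND NOT W)   [distribution]
= NOT (NOT NOT W AND NOT W)   [double negation]
= NOT W OR W   [De Morgan]
= TRUE   [complement]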